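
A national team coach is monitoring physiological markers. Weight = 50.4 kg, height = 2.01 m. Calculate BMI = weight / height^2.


height^2 = 2.01^2 = 4.0401
BMI = 50.4 / 4.0401 = 12.47 kg/m^2

12.47 kg/m^2


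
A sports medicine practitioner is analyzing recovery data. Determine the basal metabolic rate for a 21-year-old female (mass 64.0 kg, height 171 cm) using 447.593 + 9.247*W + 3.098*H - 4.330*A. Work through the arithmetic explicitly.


BMR = 447.593 + 9.247*64.0 + 3.098*171 - 4.330*21
= 1478.23 kcal/day

1478.23 kcal/day


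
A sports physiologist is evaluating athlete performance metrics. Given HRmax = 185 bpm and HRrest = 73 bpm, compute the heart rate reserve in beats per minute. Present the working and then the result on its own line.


Heart rate reserve = maximum HR minus resting HR
HRR = 185 - 73 = 112 bpm

112 bpm


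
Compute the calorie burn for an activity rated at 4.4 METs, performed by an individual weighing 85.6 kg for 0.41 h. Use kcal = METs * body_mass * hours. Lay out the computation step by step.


Product of METs and mass = 4.4 * 85.6 = 376.64
Total kcal = 376.64 * 0.41 = 154.42 kcal

154.42 kcal


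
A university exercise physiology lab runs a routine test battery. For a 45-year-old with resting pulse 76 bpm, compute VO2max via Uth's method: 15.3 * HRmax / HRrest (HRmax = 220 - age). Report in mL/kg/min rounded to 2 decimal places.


Step 1: HRmax = 220 - 45 = 175 bpm
Step 2: Ratio = 175 / 76 = 2.3026
Step 3: VO2max = 15.3 * 2.3026 = 35.23 mL/kg/min

35.23 mL/kg/min


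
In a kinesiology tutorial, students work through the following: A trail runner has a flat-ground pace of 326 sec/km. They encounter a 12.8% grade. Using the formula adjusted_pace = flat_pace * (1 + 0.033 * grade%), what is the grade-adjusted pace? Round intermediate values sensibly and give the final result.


Grade factor = 1 + 0.033 * 12.8 = 1.4224
Adjusted = 326 * 1.4224 = 463.7 sec/km

463.7 s/km


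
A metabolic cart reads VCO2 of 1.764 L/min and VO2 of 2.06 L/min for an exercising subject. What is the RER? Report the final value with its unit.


RER = VCO2 / VO2 = 1.764 / 2.06 = 0.8563

0.8563


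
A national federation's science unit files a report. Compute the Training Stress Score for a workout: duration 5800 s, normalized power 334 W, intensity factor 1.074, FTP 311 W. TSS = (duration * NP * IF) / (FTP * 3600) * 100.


Product = 5800 * 334 * 1.074 = 2080552.8
Base = 311 * 3600 = 1119600
TSS = 2080552.8 / 1119600 * 100 = 185.83

185.83 TSS


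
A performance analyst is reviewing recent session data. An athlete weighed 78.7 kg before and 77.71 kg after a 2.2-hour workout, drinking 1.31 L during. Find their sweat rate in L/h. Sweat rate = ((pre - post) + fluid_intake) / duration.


Body mass change = 0.99 kg
Total sweat loss = 0.99 + 1.31 = 2.3 L
Rate = 2.3 / 2.2 = 1.045 L/h

1.045 L/h


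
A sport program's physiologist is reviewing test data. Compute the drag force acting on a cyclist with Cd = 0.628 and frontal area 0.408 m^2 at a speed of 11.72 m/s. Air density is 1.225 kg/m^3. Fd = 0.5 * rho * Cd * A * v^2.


Step 1: v^2 = 137.3584
Step 2: Fd = 0.5 * 1.225 * 0.628 * 0.408 * 137.3584
= 21.557 N

21.557 N


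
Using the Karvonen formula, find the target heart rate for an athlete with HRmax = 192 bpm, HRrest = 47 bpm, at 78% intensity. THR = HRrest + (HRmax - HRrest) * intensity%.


HRR = 192 - 47 = 145
THR = 47 + 145 * 0.78
= 47 + 113.1
= 160.1 bpm

160.1 bpm


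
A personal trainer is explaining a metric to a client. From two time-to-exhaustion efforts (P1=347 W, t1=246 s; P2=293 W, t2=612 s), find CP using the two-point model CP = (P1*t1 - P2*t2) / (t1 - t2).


Work in trial 1 = 85362 J
Work in trial 2 = 179316 J
Delta work = -93954 J
Delta time = -366 s
CP = -93954 / -366 = 256.7 W

256.7 W


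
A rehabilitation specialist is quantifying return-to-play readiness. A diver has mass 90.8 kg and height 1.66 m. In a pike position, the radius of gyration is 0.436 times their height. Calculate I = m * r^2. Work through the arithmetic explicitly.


r = 0.436 * 1.66 = 0.72376 m
I = m * r^2 = 90.8 * 0.523829 = 47.564 kg*m^2

47.564 kg*m^2


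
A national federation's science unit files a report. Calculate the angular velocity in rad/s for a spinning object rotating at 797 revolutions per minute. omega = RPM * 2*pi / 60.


omega = RPM * 2*pi / 60
= 797 * 6.28318531 / 60
= 83.462 rad/s

83.462 rad/s


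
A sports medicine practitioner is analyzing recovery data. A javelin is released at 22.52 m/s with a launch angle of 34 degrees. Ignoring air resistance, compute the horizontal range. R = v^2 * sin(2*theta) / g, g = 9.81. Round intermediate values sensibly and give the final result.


Launch speed squared = 507.1504
sin(2 * 34 deg) = 0.927184
Range = 507.1504 * 0.927184 / 9.81
= 47.933 m

47.933 m


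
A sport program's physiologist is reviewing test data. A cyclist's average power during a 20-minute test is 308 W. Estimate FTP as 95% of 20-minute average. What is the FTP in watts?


FTP = 20-min power * 0.95
= 308 * 0.95
= 292.6 W

292.6 W


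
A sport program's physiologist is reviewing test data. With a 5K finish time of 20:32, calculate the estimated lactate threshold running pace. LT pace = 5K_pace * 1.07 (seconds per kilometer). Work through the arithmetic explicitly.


Race duration = 1232 s for 5 km
Average pace = 1232 / 5 = 246.4 s/km
LT pace = 246.4 * 1.07
= 263.65 s/km

263.65 s/km


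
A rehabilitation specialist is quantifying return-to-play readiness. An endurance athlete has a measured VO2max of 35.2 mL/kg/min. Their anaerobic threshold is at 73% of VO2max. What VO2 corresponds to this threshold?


Anaerobic threshold VO2 = VO2max * 73%
= 35.2 * 0.73
= 25.7 mL/kg/min

25.7 mL/kg/min


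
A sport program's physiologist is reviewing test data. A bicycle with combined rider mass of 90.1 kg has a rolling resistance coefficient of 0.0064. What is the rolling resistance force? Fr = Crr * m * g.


Fr = 0.0064 * 90.1 * 9.81
= 0.57664 * 9.81
= 5.657 N

5.657 N


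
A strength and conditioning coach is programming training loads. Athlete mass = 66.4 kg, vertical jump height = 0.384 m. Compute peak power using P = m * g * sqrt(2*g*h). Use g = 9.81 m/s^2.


sqrt(2 * 9.81 * 0.384) = sqrt(7.53408) = 2.744828 m/s
P = 66.4 * 9.81 * 2.744828
= 1787.94 W

1787.94 W


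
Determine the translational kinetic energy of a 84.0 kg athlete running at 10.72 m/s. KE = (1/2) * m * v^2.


KE = 0.5 * m * v^2
= 0.5 * 84.0 * 10.72^2
= 0.5 * 84.0 * 114.9184
= 4826.57 J

4826.57 J


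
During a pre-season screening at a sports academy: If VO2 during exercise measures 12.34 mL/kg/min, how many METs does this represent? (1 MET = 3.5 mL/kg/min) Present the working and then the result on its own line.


METs = VO2 / 3.5 = 12.34 / 3.5 = 3.53

3.53 METs


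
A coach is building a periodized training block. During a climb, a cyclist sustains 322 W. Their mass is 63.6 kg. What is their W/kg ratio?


Power-to-weight = 322 W / 63.6 kg
= 5.063 W/kg

5.063 W/kg


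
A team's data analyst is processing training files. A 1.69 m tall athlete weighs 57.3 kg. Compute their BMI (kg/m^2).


height^2 = 2.8561 m^2
BMI = 57.3 / 2.8561 = 20.06 kg/m^2

20.06 kg/m^2


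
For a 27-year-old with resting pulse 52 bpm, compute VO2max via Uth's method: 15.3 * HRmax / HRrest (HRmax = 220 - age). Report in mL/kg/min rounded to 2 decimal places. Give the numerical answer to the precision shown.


Step 1: HRmax = 220 - 27 = 193 bpm
Step 2: Ratio = 193 / 52 = 3.7115
Step 3: VO2max = 15.3 * 3.7115 = 56.79 mL/kg/min

56.79 mL/kg/min


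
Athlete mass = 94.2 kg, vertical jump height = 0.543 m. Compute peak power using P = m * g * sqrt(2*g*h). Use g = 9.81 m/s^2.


sqrt(2 * 9.81 * 0.543) = sqrt(10.65366) = 3.263994 m/s
P = 94.2 * 9.81 * 3.263994
= 3016.26 W

3016.26 W


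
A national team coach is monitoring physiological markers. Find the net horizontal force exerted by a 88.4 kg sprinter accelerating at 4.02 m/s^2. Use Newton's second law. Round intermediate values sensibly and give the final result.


Newton's second law: F = m * a
F = 88.4 * 4.02 = 355.37 N

355.37 N


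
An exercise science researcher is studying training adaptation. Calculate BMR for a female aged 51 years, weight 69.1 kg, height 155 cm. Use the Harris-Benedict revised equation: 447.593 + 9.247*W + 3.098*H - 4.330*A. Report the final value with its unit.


Substituting values:
W term = 9.247 * 69.1 = 638.9677
H term = 3.098 * 155 = 480.19
A term = 4.330 * 51 = 220.83
BMR = 1345.92 kcal/day

1345.92 kcal/day


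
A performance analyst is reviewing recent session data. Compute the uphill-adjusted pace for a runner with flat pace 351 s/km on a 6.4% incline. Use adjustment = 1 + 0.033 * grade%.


Adjustment factor = 1 + 0.033 * 6.4 = 1.2112
Grade-adjusted pace = 351 * 1.2112 = 425.13 s/km

425.13 s/km


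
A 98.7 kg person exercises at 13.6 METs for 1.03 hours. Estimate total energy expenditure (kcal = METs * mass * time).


Energy = METs * mass(kg) * time(h)
= 13.6 * 98.7 * 1.03
= 1382.59 kcal

1382.59 kcal


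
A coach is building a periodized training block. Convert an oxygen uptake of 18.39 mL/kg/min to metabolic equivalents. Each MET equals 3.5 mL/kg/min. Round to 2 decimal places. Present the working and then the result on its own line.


One MET = 3.5 mL/kg/min
Number of METs = 18.39 / 3.5
= 5.25 METs

5.25 METs


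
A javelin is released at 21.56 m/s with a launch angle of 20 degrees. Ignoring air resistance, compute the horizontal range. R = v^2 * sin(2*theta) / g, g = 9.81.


Launch speed squared = 464.8336
sin(2 * 20 deg) = 0.642788
Range = 464.8336 * 0.642788 / 9.81
= 30.458 m

30.458 m


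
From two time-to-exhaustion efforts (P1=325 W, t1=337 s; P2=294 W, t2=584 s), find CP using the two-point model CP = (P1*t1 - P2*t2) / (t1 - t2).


Work in trial 1 = 109525 J
Work in trial 2 = 171696 J
Delta work = -62171 J
Delta time = -247 s
CP = -62171 / -247 = 251.7 W

251.7 W


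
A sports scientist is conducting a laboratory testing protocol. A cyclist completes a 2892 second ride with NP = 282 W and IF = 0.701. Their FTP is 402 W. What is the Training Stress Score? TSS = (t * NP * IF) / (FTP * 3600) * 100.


t * NP * IF = 2892 * 282 * 0.701 = 571696.344
FTP * 3600 = 1447200
TSS = (571696.344 / 1447200) * 100 = 39.5

39.5 TSS


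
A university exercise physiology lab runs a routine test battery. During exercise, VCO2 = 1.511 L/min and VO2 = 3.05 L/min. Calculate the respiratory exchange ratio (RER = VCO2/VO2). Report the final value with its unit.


RER = VCO2 / VO2
= 1.511 / 3.05
= 0.4954

0.4954


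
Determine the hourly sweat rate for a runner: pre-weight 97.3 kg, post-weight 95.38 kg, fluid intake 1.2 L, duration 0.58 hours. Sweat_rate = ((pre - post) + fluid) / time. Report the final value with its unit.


Mass lost = 97.3 - 95.38 = 1.92 kg
Add fluid consumed: 1.92 + 1.2 = 3.12 L total sweat
Sweat rate = 3.12 / 0.58 = 5.379 L/h

5.379 L/h


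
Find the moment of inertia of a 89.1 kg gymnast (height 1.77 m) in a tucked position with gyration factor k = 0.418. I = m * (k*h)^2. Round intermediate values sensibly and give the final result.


Radius of gyration = 0.418 * 1.77 = 0.73986 m
I = 89.1 * 0.73986^2
= 89.1 * 0.547393
= 48.773 kg*m^2

48.773 kg*m^2


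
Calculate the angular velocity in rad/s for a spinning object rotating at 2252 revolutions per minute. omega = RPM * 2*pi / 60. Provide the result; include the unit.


omega = RPM * 2*pi / 60
= 2252 * 6.28318531 / 60
= 235.829 rad/s

235.829 rad/s


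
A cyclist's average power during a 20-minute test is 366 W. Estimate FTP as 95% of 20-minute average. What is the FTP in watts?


FTP = 20-min power * 0.95
= 366 * 0.95
= 347.7 W

347.7 W


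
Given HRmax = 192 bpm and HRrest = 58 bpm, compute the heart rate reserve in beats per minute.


Heart rate reserve = maximum HR minus resting HR
HRR = 192 - 58 = 134 bpm

134 bpm


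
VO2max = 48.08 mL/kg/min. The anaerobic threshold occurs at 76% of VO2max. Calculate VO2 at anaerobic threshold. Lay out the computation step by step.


AT fraction = 76 / 100 = 0.76
AT VO2 = 48.08 * 0.76
= 36.54 mL/kg/min

36.54 mL/kg/min


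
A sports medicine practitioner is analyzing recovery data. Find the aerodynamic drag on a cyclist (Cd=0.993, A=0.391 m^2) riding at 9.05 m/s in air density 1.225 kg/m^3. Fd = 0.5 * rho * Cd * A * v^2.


Fd = 0.5 * 1.225 * 0.993 * 0.391 * 9.05^2
= 0.5 * 1.225 * 0.993 * 0.391 * 81.9025
= 19.477 N

19.477 N


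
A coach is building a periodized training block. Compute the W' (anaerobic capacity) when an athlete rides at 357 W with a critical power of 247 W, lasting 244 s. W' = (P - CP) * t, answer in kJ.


Above-CP power = 110 W
Duration = 244 s
W' = 110 * 244 = 26840 J
Convert: 26840 / 1000 = 26.84 kJ

26.84 kJ


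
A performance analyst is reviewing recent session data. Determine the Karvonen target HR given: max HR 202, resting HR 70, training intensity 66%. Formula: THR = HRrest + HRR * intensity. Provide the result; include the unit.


HRR = HRmax - HRrest = 202 - 70 = 132
THR = 70 + 132 * 0.66
= 157.12 bpm

157.12 bpm


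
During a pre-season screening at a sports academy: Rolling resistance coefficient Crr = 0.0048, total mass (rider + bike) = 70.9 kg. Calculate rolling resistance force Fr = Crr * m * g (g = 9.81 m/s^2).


Fr = Crr * m * g
= 0.0048 * 70.9 * 9.81
= 3.339 N

3.339 N


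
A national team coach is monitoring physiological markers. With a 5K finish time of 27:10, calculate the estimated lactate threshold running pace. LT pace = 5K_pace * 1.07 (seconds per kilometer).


Race duration = 1630 s for 5 km
Average pace = 1630 / 5 = 326.0 s/km
LT pace = 326.0 * 1.07
= 348.82 s/km

348.82 s/km


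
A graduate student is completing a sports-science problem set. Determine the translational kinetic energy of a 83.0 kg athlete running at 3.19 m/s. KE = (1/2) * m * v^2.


KE = 0.5 * m * v^2
= 0.5 * 83.0 * 3.19^2
= 0.5 * 83.0 * 10.1761
= 422.31 J

422.31 J


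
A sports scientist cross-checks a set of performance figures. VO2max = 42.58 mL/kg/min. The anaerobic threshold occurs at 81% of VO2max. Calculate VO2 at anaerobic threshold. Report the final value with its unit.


AT fraction = 81 / 100 = 0.81
AT VO2 = 42.58 * 0.81
= 34.49 mL/kg/min

34.49 mL/kg/min


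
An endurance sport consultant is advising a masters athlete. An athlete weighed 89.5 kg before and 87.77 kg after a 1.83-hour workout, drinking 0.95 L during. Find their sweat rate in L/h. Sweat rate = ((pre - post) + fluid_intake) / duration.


Body mass change = 1.73 kg
Total sweat loss = 1.73 + 0.95 = 2.68 L
Rate = 2.68 / 1.83 = 1.464 L/h

1.464 L/h


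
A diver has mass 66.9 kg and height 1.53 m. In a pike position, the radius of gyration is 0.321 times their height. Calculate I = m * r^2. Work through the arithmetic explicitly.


r = 0.321 * 1.53 = 0.49113 m
I = m * r^2 = 66.9 * 0.241209 = 16.137 kg*m^2

16.137 kg*m^2


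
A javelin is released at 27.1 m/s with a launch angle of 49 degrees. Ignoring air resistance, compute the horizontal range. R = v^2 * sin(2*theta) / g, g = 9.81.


Launch speed squared = 734.41
sin(2 * 49 deg) = 0.990268
Range = 734.41 * 0.990268 / 9.81
= 74.135 m

74.135 m


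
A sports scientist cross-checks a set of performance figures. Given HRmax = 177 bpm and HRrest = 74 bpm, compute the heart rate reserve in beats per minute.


Heart rate reserve = maximum HR minus resting HR
HRR = 177 - 74 = 103 bpm

103 bpm


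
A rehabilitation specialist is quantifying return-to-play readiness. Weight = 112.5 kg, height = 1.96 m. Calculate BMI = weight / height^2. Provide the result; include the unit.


height^2 = 1.96^2 = 3.8416
BMI = 112.5 / 3.8416 = 29.28 kg/m^2

29.28 kg/m^2


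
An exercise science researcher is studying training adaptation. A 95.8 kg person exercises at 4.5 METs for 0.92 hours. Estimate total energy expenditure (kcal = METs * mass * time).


Energy = METs * mass(kg) * time(h)
= 4.5 * 95.8 * 0.92
= 396.61 kcal

396.61 kcal


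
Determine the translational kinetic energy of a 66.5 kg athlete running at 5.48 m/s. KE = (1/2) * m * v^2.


KE = 0.5 * m * v^2
= 0.5 * 66.5 * 5.48^2
= 0.5 * 66.5 * 30.0304
= 998.51 J

998.51 J


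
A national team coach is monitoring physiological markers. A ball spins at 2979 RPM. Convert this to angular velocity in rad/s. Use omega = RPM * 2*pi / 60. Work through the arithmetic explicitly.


omega = 2979 * 2 * pi / 60
= 2979 * 6.28318531 / 60
= 18717.609 / 60
= 311.96 rad/s

311.96 rad/s


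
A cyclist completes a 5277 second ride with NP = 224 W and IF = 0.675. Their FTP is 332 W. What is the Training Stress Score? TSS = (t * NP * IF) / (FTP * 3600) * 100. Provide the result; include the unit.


t * NP * IF = 5277 * 224 * 0.675 = 797882.4
FTP * 3600 = 1195200
TSS = (797882.4 / 1195200) * 100 = 66.76

66.76 TSS


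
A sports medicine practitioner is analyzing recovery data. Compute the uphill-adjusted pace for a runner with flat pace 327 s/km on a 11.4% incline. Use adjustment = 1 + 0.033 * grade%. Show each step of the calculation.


Adjustment factor = 1 + 0.033 * 11.4 = 1.3762
Grade-adjusted pace = 327 * 1.3762 = 450.02 s/km

450.02 s/km


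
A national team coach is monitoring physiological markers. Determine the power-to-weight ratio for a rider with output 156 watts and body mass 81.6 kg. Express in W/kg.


P/W = 156 / 81.6 = 1.912 W/kg

1.912 W/kg


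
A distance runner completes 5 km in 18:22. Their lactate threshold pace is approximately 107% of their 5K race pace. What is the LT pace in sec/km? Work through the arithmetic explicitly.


Convert to seconds: 18 min 22 s = 1102 s
Pace per km = 1102 / 5 = 220.4 s/km
LT pace = 220.4 * 1.07 = 235.83 s/km

235.83 s/km


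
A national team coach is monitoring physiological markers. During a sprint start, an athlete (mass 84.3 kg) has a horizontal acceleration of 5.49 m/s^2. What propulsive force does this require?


Propulsive force = mass * acceleration
= 84.3 kg * 5.49 m/s^2
= 462.81 N

462.81 N


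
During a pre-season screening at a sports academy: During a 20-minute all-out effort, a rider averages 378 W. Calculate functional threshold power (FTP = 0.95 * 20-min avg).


FTP = 0.95 * 378
= 359.1 W

359.1 W


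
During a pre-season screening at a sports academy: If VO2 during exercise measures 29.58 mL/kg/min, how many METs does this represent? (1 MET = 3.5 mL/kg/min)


METs = VO2 / 3.5 = 29.58 / 3.5 = 8.45

8.45 METs


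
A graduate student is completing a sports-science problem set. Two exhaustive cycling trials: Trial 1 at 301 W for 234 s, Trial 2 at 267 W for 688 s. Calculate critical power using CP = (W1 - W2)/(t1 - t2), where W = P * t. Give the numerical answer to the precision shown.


W1 = 301 * 234 = 70434 J
W2 = 267 * 688 = 183696 J
CP = (70434 - 183696) / (234 - 688)
= -113262 / -454
= 249.48 W

249.48 W


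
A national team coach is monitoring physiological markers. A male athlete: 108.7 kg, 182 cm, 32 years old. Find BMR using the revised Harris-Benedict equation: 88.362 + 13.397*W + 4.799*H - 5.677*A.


Intercept = 88.362
Weight contribution = 13.397 * 108.7 = 1456.2539
Height contribution = 4.799 * 182 = 873.418
Age contribution = 5.677 * 32 = 181.664
BMR = 88.362 + 1456.2539 + 873.418 - 181.664
= 2236.37 kcal/day

2236.37 kcal/day


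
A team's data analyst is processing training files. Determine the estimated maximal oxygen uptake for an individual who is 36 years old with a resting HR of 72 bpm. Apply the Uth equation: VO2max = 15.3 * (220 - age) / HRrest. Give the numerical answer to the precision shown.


HRmax = 220 - 36 = 184
VO2max = 15.3 * (184 / 72)
= 15.3 * 2.5556
= 39.1 mL/kg/min

39.1 mL/kg/min


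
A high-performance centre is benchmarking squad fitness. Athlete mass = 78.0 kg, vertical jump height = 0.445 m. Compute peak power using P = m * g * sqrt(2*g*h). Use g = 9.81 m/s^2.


sqrt(2 * 9.81 * 0.445) = sqrt(8.7309) = 2.95481 m/s
P = 78.0 * 9.81 * 2.95481
= 2260.96 W

2260.96 W


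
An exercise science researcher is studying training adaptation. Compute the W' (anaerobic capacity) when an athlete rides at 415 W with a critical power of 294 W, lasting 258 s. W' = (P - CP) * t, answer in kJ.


Above-CP power = 121 W
Duration = 258 s
W' = 121 * 258 = 31218 J
Convert: 31218 / 1000 = 31.218 kJ

31.218 kJ


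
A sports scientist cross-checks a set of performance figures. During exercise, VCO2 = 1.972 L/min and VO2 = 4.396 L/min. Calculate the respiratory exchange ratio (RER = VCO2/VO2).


RER = VCO2 / VO2
= 1.972 / 4.396
= 0.4486

0.4486


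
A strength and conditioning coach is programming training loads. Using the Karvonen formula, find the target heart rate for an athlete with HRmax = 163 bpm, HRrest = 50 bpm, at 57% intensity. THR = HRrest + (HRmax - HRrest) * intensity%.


HRR = 163 - 50 = 113
THR = 50 + 113 * 0.57
= 50 + 64.41
= 114.41 bpm

114.41 bpm


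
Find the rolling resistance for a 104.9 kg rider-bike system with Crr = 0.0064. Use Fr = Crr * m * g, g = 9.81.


m * g = 104.9 * 9.81 = 1029.069 N
Fr = 0.0064 * 1029.069 = 6.586 N

6.586 N


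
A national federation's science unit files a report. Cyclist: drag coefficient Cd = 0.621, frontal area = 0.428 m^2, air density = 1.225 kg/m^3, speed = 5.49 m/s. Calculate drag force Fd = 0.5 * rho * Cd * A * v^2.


v^2 = 5.49^2 = 30.1401
Fd = 0.5 * 1.225 * 0.621 * 0.428 * 30.1401
= 4.907 N

4.907 N


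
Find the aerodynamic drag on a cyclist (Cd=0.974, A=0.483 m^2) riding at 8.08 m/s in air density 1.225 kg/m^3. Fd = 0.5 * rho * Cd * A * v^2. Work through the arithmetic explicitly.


Fd = 0.5 * 1.225 * 0.974 * 0.483 * 8.08^2
= 0.5 * 1.225 * 0.974 * 0.483 * 65.2864
= 18.812 N

18.812 N


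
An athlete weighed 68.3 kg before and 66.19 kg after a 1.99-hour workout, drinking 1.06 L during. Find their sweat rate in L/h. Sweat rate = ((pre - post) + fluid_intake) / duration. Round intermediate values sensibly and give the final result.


Body mass change = 2.11 kg
Total sweat loss = 2.11 + 1.06 = 3.17 L
Rate = 3.17 / 1.99 = 1.593 L/h

1.593 L/h


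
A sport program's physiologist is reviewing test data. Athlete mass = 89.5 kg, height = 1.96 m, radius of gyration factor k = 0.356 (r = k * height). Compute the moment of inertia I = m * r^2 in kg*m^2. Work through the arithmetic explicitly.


r = k * height = 0.356 * 1.96 = 0.69776 m
r^2 = 0.69776^2 = 0.486869
I = 89.5 * 0.486869 = 43.575 kg*m^2

43.575 kg*m^2


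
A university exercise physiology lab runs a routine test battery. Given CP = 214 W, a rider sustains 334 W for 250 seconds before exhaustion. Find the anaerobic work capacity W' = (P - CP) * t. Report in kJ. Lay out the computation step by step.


Excess power = 334 - 214 = 120 W
Work above CP = 120 * 250 = 30000 J
W' = 30.0 kJ

30.0 kJ


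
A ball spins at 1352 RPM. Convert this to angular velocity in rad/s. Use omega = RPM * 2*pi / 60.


omega = 1352 * 2 * pi / 60
= 1352 * 6.28318531 / 60
= 8494.867 / 60
= 141.581 rad/s

141.581 rad/s


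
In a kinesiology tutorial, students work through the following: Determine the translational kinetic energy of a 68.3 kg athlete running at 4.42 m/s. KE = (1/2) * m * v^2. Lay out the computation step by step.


KE = 0.5 * m * v^2
= 0.5 * 68.3 * 4.42^2
= 0.5 * 68.3 * 19.5364
= 667.17 J

667.17 J


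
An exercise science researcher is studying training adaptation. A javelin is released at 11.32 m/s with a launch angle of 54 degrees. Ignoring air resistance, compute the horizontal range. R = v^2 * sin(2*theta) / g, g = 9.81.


Launch speed squared = 128.1424
sin(2 * 54 deg) = 0.951057
Range = 128.1424 * 0.951057 / 9.81
= 12.423 m

12.423 m


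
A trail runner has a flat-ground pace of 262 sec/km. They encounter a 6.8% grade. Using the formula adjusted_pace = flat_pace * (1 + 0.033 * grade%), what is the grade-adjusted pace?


Grade factor = 1 + 0.033 * 6.8 = 1.2244
Adjusted = 262 * 1.2244 = 320.79 sec/km

320.79 s/km


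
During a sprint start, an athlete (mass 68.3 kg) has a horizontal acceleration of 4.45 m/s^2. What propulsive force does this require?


Propulsive force = mass * acceleration
= 68.3 kg * 4.45 m/s^2
= 303.94 N

303.94 N


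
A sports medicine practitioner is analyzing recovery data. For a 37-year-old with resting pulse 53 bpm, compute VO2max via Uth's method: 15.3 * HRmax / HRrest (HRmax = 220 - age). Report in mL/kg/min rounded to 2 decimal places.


Step 1: HRmax = 220 - 37 = 183 bpm
Step 2: Ratio = 183 / 53 = 3.4528
Step 3: VO2max = 15.3 * 3.4528 = 52.83 mL/kg/min

52.83 mL/kg/min


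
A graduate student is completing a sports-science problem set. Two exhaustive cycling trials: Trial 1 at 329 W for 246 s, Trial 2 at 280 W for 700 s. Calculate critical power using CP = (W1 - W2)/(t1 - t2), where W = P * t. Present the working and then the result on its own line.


W1 = 329 * 246 = 80934 J
W2 = 280 * 700 = 196000 J
CP = (80934 - 196000) / (246 - 700)
= -115066 / -454
= 253.45 W

253.45 W


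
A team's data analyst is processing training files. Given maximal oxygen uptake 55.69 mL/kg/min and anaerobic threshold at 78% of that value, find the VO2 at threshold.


Percentage as decimal = 0.78
VO2 at AT = 55.69 * 0.78 = 43.44 mL/kg/min

43.44 mL/kg/min


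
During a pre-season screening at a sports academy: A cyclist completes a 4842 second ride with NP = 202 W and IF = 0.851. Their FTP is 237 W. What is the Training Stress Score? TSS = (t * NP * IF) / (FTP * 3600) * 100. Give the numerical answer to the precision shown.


t * NP * IF = 4842 * 202 * 0.851 = 832349.484
FTP * 3600 = 853200
TSS = (832349.484 / 853200) * 100 = 97.56

97.56 TSS


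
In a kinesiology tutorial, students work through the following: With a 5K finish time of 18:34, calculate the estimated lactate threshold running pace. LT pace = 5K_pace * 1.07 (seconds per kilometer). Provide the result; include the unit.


Race duration = 1114 s for 5 km
Average pace = 1114 / 5 = 222.8 s/km
LT pace = 222.8 * 1.07
= 238.4 s/km

238.4 s/km


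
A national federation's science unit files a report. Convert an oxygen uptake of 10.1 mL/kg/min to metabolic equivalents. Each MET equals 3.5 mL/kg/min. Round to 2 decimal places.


One MET = 3.5 mL/kg/min
Number of METs = 10.1 / 3.5
= 2.89 METs

2.89 METs


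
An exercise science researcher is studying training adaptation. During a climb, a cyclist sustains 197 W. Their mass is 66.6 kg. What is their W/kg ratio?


Power-to-weight = 197 W / 66.6 kg
= 2.958 W/kg

2.958 W/kg


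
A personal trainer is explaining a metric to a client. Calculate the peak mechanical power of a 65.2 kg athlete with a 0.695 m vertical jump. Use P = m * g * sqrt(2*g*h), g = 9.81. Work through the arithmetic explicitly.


First, sqrt(2gh) = sqrt(2 * 9.81 * 0.695)
= sqrt(13.6359) = 3.692682 m/s
Power = 65.2 * 9.81 * 3.692682 = 2361.88 W

2361.88 W


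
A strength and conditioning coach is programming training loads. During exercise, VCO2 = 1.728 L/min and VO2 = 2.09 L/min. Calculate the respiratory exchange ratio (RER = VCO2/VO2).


RER = VCO2 / VO2
= 1.728 / 2.09
= 0.8268

0.8268


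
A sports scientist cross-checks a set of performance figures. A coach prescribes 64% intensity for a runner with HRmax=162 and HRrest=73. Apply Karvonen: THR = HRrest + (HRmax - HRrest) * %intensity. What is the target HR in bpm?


Heart rate reserve = 162 - 73 = 89
Intensity fraction = 64 / 100 = 0.64
THR = 73 + 89 * 0.64 = 129.96 bpm

129.96 bpm


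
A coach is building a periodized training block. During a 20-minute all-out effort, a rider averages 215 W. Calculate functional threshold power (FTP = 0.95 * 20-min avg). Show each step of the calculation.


FTP = 0.95 * 215
= 204.25 W

204.25 W


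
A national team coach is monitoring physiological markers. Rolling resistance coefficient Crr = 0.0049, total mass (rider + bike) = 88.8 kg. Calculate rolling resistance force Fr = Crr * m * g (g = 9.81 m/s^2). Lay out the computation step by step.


Fr = Crr * m * g
= 0.0049 * 88.8 * 9.81
= 4.269 N

4.269 N


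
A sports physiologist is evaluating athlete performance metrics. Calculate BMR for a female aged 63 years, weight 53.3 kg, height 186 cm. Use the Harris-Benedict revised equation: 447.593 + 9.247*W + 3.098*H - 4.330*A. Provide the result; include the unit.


Substituting values:
W term = 9.247 * 53.3 = 492.8651
H term = 3.098 * 186 = 576.228
A term = 4.330 * 63 = 272.79
BMR = 1243.9 kcal/day

1243.9 kcal/day


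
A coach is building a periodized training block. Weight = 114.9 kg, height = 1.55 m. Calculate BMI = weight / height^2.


height^2 = 1.55^2 = 2.4025
BMI = 114.9 / 2.4025 = 47.83 kg/m^2

47.83 kg/m^2


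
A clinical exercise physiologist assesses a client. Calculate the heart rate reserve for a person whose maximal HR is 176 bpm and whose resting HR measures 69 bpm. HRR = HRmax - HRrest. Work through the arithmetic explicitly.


HRmax = 176 bpm
HRrest = 69 bpm
HRR = 176 - 69 = 107 bpm

107 bpm


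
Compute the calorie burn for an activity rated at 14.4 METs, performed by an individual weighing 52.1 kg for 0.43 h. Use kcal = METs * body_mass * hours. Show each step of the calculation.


Product of METs and mass = 14.4 * 52.1 = 750.24
Total kcal = 750.24 * 0.43 = 322.6 kcal

322.6 kcal


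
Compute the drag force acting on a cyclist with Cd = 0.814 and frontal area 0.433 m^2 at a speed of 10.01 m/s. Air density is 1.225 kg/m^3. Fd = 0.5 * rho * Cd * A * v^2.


Step 1: v^2 = 100.2001
Step 2: Fd = 0.5 * 1.225 * 0.814 * 0.433 * 100.2001
= 21.631 N

21.631 N


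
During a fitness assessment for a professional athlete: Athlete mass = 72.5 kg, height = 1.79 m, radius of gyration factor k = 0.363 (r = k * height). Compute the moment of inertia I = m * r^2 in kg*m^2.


r = k * height = 0.363 * 1.79 = 0.64977 m
r^2 = 0.64977^2 = 0.422201
I = 72.5 * 0.422201 = 30.61 kg*m^2

30.61 kg*m^2


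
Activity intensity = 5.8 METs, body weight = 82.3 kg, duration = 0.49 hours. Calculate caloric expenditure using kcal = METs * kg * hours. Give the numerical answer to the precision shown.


kcal = 5.8 * 82.3 * 0.49
= 477.34 * 0.49
= 233.9 kcal

233.9 kcal


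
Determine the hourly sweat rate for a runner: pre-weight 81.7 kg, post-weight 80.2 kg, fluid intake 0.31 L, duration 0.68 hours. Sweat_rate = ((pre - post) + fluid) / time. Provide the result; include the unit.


Mass lost = 81.7 - 80.2 = 1.5 kg
Add fluid consumed: 1.5 + 0.31 = 1.81 L total sweat
Sweat rate = 1.81 / 0.68 = 2.662 L/h

2.662 L/h


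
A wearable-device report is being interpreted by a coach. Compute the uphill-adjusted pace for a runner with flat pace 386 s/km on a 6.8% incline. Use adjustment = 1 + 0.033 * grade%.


Adjustment factor = 1 + 0.033 * 6.8 = 1.2244
Grade-adjusted pace = 386 * 1.2244 = 472.62 s/km

472.62 s/km


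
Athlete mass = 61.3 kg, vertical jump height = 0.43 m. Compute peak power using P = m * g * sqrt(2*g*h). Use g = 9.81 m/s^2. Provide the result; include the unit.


sqrt(2 * 9.81 * 0.43) = sqrt(8.4366) = 2.904583 m/s
P = 61.3 * 9.81 * 2.904583
= 1746.68 W

1746.68 W


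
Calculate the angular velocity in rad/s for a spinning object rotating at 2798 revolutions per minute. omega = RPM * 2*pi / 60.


omega = RPM * 2*pi / 60
= 2798 * 6.28318531 / 60
= 293.006 rad/s

293.006 rad/s


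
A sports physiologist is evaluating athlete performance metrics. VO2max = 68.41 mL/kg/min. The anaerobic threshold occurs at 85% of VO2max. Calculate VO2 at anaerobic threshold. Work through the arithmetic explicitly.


AT fraction = 85 / 100 = 0.85
AT VO2 = 68.41 * 0.85
= 58.15 mL/kg/min

58.15 mL/kg/min


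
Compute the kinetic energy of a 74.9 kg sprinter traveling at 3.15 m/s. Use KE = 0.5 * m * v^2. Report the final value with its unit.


Velocity squared = 9.9225
KE = 0.5 * 74.9 * 9.9225 = 371.6 J

371.6 J


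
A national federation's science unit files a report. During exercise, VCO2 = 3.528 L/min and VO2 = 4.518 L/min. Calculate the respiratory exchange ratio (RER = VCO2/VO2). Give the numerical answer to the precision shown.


RER = VCO2 / VO2
= 3.528 / 4.518
= 0.7809

0.7809


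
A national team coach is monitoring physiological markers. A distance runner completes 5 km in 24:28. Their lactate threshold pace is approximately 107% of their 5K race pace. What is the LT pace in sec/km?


Convert to seconds: 24 min 28 s = 1468 s
Pace per km = 1468 / 5 = 293.6 s/km
LT pace = 293.6 * 1.07 = 314.15 s/km

314.15 s/km


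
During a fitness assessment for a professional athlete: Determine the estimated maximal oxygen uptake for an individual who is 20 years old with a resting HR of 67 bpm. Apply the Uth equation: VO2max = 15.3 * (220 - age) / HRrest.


HRmax = 220 - 20 = 200
VO2max = 15.3 * (200 / 67)
= 15.3 * 2.9851
= 45.67 mL/kg/min

45.67 mL/kg/min


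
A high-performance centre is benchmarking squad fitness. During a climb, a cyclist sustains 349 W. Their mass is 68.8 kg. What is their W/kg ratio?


Power-to-weight = 349 W / 68.8 kg
= 5.073 W/kg

5.073 W/kg


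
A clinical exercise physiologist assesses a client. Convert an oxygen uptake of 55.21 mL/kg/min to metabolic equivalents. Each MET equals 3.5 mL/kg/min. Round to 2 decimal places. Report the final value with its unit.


One MET = 3.5 mL/kg/min
Number of METs = 55.21 / 3.5
= 15.77 METs

15.77 METs


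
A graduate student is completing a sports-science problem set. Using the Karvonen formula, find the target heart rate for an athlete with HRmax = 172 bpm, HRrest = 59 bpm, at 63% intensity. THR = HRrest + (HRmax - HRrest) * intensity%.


HRR = 172 - 59 = 113
THR = 59 + 113 * 0.63
= 59 + 71.19
= 130.19 bpm

130.19 bpm


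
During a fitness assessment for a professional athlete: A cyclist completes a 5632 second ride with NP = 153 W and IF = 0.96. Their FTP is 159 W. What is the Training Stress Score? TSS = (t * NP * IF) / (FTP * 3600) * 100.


t * NP * IF = 5632 * 153 * 0.96 = 827228.16
FTP * 3600 = 572400
TSS = (827228.16 / 572400) * 100 = 144.52

144.52 TSS


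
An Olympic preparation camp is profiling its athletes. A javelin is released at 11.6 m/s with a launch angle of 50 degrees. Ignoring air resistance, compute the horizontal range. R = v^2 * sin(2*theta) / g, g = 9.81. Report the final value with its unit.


Launch speed squared = 134.56
sin(2 * 50 deg) = 0.984808
Range = 134.56 * 0.984808 / 9.81
= 13.508 m

13.508 m


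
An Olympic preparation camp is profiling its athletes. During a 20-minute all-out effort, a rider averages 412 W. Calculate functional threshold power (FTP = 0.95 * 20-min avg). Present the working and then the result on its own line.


FTP = 0.95 * 412
= 391.4 W

391.4 W


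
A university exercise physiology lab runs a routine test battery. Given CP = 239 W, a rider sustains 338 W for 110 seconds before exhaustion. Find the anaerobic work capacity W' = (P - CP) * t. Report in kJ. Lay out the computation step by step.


Excess power = 338 - 239 = 99 W
Work above CP = 99 * 110 = 10890 J
W' = 10.89 kJ

10.89 kJ


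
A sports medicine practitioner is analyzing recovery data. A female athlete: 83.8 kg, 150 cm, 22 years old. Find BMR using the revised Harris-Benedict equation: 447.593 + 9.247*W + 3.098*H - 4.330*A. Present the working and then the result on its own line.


Intercept = 447.593
Weight contribution = 9.247 * 83.8 = 774.8986
Height contribution = 3.098 * 150 = 464.7
Age contribution = 4.33 * 22 = 95.26
BMR = 447.593 + 774.8986 + 464.7 - 95.26
= 1591.93 kcal/day

1591.93 kcal/day


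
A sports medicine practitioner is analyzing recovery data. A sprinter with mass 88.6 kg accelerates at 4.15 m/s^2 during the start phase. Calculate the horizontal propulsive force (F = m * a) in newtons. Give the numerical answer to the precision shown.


F = m * a
= 88.6 * 4.15
= 367.69 N

367.69 N


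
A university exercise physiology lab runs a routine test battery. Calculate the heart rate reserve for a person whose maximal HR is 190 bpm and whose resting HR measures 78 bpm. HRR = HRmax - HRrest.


HRmax = 190 bpm
HRrest = 78 bpm
HRR = 190 - 78 = 112 bpm

112 bpm


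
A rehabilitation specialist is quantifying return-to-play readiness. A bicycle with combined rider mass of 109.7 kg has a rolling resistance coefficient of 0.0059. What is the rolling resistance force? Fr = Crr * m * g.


Fr = 0.0059 * 109.7 * 9.81
= 0.64723 * 9.81
= 6.349 N

6.349 N


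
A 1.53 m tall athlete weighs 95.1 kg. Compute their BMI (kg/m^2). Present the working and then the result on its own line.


height^2 = 2.3409 m^2
BMI = 95.1 / 2.3409 = 40.63 kg/m^2

40.63 kg/m^2


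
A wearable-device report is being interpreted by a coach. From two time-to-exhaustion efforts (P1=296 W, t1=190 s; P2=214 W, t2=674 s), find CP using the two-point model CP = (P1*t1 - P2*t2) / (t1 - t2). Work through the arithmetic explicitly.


Work in trial 1 = 56240 J
Work in trial 2 = 144236 J
Delta work = -87996 J
Delta time = -484 s
CP = -87996 / -484 = 181.81 W

181.81 W


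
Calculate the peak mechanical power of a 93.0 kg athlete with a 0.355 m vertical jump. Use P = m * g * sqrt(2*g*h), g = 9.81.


First, sqrt(2gh) = sqrt(2 * 9.81 * 0.355)
= sqrt(6.9651) = 2.639148 m/s
Power = 93.0 * 9.81 * 2.639148 = 2407.77 W

2407.77 W


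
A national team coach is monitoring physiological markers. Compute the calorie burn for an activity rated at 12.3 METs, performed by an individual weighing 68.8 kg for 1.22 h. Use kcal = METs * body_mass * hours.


Product of METs and mass = 12.3 * 68.8 = 846.24
Total kcal = 846.24 * 1.22 = 1032.41 kcal

1032.41 kcal


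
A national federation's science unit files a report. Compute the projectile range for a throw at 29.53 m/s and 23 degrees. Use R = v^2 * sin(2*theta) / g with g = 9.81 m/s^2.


Two times the angle = 46 degrees
sin(46) = 0.71934
R = 872.0209 * 0.71934 / 9.81 = 63.943 m

63.943 m


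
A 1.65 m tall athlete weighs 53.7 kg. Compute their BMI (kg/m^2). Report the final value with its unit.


height^2 = 2.7225 m^2
BMI = 53.7 / 2.7225 = 19.72 kg/m^2

19.72 kg/m^2


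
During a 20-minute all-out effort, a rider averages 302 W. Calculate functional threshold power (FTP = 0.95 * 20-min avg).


FTP = 0.95 * 302
= 286.9 W

286.9 W


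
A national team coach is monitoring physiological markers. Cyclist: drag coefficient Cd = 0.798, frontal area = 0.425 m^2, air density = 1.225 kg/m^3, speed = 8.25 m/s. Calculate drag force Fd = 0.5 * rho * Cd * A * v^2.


v^2 = 8.25^2 = 68.0625
Fd = 0.5 * 1.225 * 0.798 * 0.425 * 68.0625
= 14.139 N

14.139 N


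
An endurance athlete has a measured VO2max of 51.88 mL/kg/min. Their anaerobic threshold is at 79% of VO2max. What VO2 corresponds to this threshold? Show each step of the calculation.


Anaerobic threshold VO2 = VO2max * 79%
= 51.88 * 0.79
= 40.99 mL/kg/min

40.99 mL/kg/min


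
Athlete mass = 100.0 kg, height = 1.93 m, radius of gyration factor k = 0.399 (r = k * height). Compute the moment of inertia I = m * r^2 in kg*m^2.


r = k * height = 0.399 * 1.93 = 0.77007 m
r^2 = 0.77007^2 = 0.593008
I = 100.0 * 0.593008 = 59.301 kg*m^2

59.301 kg*m^2


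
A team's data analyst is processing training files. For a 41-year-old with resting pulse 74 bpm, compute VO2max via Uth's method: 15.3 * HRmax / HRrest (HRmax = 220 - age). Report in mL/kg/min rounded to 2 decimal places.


Step 1: HRmax = 220 - 41 = 179 bpm
Step 2: Ratio = 179 / 74 = 2.4189
Step 3: VO2max = 15.3 * 2.4189 = 37.01 mL/kg/min

37.01 mL/kg/min


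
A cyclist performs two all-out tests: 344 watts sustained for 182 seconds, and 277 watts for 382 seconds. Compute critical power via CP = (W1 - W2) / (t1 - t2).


W1 = P1 * t1 = 344 * 182 = 62608 J
W2 = P2 * t2 = 277 * 382 = 105814 J
CP = (62608 - 105814) / (182 - 382)
= 216.03 W

216.03 W
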